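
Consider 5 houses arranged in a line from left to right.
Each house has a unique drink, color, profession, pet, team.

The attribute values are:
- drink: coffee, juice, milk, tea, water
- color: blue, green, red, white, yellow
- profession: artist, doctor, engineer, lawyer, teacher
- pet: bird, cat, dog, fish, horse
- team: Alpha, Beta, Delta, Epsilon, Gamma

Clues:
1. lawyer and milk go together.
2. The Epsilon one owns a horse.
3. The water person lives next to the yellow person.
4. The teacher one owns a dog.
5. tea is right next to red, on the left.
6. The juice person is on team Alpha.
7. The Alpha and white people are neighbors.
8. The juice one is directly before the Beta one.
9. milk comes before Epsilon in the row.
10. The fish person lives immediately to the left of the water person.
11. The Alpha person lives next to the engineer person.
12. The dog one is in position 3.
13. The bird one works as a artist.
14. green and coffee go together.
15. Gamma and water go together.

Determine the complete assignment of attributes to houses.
Solution:

House | Drink | Color | Profession | Pet | Team
-----------------------------------------------
  1   | juice | blue | artist | bird | Alpha
  2   | tea | white | engineer | fish | Beta
  3   | water | red | teacher | dog | Gamma
  4   | milk | yellow | lawyer | cat | Delta
  5   | coffee | green | doctor | horse | Epsilon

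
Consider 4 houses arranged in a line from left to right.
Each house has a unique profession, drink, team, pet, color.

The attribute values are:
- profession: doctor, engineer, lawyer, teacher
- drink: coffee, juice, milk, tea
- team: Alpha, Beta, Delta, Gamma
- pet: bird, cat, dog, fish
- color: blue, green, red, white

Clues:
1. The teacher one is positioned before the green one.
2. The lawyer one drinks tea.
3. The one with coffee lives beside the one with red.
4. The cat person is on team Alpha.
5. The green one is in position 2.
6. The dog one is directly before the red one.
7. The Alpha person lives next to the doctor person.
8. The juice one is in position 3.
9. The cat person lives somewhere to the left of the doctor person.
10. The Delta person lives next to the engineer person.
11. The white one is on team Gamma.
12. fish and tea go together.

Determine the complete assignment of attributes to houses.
Solution:

House | Profession | Drink | Team | Pet | Color
-----------------------------------------------
  1   | teacher | milk | Alpha | cat | blue
  2   | doctor | coffee | Delta | dog | green
  3   | engineer | juice | Beta | bird | red
  4   | lawyer | tea | Gamma | fish | white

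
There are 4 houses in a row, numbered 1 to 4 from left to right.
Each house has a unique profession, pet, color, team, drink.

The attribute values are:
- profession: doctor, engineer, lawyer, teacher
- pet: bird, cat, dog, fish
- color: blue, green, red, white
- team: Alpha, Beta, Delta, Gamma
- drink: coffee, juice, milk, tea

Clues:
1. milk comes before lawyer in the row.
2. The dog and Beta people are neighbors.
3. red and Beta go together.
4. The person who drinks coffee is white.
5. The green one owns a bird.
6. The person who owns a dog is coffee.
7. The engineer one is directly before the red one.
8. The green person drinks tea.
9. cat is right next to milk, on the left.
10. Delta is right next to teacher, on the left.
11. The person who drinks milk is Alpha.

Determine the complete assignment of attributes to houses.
Solution:

House | Profession | Pet | Color | Team | Drink
-----------------------------------------------
  1   | engineer | dog | white | Delta | coffee
  2   | teacher | cat | red | Beta | juice
  3   | doctor | fish | blue | Alpha | milk
  4   | lawyer | bird | green | Gamma | tea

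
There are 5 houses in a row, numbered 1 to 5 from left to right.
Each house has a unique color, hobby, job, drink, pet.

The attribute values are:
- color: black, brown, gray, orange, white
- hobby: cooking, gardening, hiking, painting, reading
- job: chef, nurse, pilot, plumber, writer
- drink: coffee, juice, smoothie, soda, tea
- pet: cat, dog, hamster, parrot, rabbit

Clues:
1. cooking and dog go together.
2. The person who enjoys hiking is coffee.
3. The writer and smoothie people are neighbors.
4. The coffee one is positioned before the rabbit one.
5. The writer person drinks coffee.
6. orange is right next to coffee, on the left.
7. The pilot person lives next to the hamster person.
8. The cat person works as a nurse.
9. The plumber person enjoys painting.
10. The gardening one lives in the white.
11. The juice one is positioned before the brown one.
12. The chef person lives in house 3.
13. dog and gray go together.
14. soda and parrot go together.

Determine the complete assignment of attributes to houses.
Solution:

House | Color | Hobby | Job | Drink | Pet
-----------------------------------------
  1   | orange | reading | pilot | soda | parrot
  2   | black | hiking | writer | coffee | hamster
  3   | gray | cooking | chef | smoothie | dog
  4   | white | gardening | nurse | juice | cat
  5   | brown | painting | plumber | tea | rabbit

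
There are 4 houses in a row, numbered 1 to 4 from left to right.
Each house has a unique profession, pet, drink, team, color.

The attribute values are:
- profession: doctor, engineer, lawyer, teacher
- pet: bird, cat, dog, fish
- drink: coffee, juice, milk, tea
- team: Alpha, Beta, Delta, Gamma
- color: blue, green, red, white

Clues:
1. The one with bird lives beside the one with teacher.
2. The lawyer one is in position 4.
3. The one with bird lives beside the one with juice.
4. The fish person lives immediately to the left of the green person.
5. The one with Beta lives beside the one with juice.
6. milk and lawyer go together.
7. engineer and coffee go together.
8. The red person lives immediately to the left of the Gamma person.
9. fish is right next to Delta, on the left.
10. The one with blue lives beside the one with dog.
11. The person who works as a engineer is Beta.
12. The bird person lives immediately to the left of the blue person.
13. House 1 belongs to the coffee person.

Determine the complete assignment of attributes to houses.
Solution:

House | Profession | Pet | Drink | Team | Color
-----------------------------------------------
  1   | engineer | bird | coffee | Beta | red
  2   | teacher | fish | juice | Gamma | blue
  3   | doctor | dog | tea | Delta | green
  4   | lawyer | cat | milk | Alpha | white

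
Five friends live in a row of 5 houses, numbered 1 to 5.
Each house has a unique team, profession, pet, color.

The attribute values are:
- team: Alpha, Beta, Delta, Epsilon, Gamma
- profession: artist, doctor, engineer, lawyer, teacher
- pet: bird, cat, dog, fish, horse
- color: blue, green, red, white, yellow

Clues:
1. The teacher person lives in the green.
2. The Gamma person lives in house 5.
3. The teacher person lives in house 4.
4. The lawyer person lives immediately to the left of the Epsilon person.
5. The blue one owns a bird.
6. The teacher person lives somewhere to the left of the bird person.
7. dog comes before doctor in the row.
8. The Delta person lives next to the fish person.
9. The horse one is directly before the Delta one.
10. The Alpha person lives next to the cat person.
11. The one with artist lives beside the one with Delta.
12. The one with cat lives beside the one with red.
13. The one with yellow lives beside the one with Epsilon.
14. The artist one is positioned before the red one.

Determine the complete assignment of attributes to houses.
Solution:

House | Team | Profession | Pet | Color
---------------------------------------
  1   | Alpha | artist | horse | white
  2   | Delta | lawyer | cat | yellow
  3   | Epsilon | engineer | fish | red
  4   | Beta | teacher | dog | green
  5   | Gamma | doctor | bird | blue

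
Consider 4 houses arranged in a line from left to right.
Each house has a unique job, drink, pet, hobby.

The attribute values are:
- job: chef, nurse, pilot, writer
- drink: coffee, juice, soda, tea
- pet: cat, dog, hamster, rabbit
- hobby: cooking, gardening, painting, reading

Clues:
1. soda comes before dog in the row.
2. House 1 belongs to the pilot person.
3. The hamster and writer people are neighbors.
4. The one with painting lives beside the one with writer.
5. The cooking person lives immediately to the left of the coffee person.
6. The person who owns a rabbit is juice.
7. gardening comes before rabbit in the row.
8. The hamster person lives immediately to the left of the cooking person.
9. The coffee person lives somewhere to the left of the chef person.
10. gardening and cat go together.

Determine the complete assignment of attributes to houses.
Solution:

House | Job | Drink | Pet | Hobby
---------------------------------
  1   | pilot | soda | hamster | painting
  2   | writer | tea | dog | cooking
  3   | nurse | coffee | cat | gardening
  4   | chef | juice | rabbit | reading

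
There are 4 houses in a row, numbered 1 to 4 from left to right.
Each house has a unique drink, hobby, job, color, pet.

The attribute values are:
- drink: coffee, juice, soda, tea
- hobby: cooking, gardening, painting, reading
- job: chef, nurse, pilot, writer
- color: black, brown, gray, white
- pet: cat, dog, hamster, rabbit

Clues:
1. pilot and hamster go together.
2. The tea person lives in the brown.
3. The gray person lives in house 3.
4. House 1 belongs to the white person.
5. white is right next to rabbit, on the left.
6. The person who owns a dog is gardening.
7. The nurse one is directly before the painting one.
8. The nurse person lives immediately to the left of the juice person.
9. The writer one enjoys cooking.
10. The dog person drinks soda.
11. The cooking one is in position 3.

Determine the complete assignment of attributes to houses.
Solution:

House | Drink | Hobby | Job | Color | Pet
-----------------------------------------
  1   | soda | gardening | nurse | white | dog
  2   | juice | painting | chef | black | rabbit
  3   | coffee | cooking | writer | gray | cat
  4   | tea | reading | pilot | brown | hamster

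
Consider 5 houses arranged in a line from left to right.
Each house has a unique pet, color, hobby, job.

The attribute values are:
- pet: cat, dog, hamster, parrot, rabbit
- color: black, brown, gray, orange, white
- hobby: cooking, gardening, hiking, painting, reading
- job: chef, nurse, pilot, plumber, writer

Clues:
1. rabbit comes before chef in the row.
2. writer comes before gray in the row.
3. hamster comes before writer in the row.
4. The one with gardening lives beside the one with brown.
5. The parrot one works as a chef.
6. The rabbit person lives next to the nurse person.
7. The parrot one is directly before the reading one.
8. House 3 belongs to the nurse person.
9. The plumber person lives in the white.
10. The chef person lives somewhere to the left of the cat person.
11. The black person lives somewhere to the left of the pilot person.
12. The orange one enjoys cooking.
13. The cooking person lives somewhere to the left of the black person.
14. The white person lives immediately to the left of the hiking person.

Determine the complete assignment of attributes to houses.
Solution:

House | Pet | Color | Hobby | Job
---------------------------------
  1   | hamster | white | gardening | plumber
  2   | rabbit | brown | hiking | writer
  3   | dog | orange | cooking | nurse
  4   | parrot | black | painting | chef
  5   | cat | gray | reading | pilot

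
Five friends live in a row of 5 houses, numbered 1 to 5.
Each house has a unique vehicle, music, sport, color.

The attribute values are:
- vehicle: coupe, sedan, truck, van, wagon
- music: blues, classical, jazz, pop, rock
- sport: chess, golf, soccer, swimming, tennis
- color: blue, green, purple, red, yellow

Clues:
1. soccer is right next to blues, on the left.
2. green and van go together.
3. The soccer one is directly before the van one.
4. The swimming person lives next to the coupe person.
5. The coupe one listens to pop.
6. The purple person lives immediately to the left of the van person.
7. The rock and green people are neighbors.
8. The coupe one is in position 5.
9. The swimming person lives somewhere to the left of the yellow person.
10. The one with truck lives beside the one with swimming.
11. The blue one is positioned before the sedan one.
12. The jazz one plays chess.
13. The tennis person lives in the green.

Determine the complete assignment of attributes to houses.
Solution:

House | Vehicle | Music | Sport | Color
---------------------------------------
  1   | wagon | rock | soccer | purple
  2   | van | blues | tennis | green
  3   | truck | jazz | chess | blue
  4   | sedan | classical | swimming | red
  5   | coupe | pop | golf | yellow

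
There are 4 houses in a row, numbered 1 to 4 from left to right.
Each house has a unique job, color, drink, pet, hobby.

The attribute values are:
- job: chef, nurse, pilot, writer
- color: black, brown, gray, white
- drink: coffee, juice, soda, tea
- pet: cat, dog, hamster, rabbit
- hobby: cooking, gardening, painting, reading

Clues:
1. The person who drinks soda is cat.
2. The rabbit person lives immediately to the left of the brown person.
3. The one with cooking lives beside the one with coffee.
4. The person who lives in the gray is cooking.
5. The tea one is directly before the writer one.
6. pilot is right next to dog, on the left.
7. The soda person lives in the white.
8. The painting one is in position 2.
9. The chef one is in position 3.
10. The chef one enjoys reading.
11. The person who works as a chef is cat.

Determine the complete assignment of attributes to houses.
Solution:

House | Job | Color | Drink | Pet | Hobby
-----------------------------------------
  1   | pilot | gray | tea | rabbit | cooking
  2   | writer | brown | coffee | dog | painting
  3   | chef | white | soda | cat | reading
  4   | nurse | black | juice | hamster | gardening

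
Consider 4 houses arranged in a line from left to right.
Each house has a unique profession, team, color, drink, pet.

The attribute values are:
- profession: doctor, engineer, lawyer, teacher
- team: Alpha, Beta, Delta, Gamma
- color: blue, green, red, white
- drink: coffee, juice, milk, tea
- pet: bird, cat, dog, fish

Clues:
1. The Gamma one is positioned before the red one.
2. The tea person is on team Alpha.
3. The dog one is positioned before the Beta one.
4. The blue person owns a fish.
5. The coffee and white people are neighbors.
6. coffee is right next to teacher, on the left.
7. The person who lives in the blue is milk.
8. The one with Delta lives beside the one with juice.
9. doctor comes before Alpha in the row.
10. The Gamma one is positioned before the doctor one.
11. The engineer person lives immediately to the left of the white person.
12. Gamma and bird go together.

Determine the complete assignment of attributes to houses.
Solution:

House | Profession | Team | Color | Drink | Pet
-----------------------------------------------
  1   | engineer | Delta | green | coffee | dog
  2   | teacher | Gamma | white | juice | bird
  3   | doctor | Beta | blue | milk | fish
  4   | lawyer | Alpha | red | tea | cat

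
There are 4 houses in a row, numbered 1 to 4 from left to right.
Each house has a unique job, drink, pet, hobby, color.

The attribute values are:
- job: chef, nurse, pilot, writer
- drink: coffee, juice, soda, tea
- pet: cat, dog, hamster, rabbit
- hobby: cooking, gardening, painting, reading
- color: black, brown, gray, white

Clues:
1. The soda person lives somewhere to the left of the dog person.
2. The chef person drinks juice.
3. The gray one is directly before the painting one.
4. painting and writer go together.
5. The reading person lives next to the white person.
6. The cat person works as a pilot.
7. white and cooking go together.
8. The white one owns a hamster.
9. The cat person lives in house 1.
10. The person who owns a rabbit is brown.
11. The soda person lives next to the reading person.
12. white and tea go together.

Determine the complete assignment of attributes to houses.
Solution:

House | Job | Drink | Pet | Hobby | Color
-----------------------------------------
  1   | pilot | coffee | cat | gardening | gray
  2   | writer | soda | rabbit | painting | brown
  3   | chef | juice | dog | reading | black
  4   | nurse | tea | hamster | cooking | white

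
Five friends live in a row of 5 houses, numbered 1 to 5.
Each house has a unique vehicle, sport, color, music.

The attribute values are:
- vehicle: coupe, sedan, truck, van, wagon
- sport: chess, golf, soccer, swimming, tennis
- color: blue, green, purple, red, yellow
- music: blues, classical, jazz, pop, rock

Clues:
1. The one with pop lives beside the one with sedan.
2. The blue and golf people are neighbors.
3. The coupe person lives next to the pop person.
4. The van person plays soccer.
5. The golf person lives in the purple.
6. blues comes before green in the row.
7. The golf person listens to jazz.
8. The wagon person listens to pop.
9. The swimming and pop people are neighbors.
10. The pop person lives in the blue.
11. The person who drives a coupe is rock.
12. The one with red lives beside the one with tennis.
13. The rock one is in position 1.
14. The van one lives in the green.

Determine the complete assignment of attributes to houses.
Solution:

House | Vehicle | Sport | Color | Music
---------------------------------------
  1   | coupe | swimming | red | rock
  2   | wagon | tennis | blue | pop
  3   | sedan | golf | purple | jazz
  4   | truck | chess | yellow | blues
  5   | van | soccer | green | classical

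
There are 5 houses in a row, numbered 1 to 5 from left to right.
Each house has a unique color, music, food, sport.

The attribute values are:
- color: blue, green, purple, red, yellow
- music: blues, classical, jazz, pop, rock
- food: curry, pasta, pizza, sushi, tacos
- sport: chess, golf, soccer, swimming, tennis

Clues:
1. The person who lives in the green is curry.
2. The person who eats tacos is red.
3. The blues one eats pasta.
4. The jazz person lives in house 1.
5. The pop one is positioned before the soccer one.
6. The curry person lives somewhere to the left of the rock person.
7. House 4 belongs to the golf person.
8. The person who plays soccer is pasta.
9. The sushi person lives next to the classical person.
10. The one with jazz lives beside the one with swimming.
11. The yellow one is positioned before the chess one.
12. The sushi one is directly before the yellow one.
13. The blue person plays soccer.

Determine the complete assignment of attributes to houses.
Solution:

House | Color | Music | Food | Sport
------------------------------------
  1   | purple | jazz | sushi | tennis
  2   | yellow | classical | pizza | swimming
  3   | green | pop | curry | chess
  4   | red | rock | tacos | golf
  5   | blue | blues | pasta | soccer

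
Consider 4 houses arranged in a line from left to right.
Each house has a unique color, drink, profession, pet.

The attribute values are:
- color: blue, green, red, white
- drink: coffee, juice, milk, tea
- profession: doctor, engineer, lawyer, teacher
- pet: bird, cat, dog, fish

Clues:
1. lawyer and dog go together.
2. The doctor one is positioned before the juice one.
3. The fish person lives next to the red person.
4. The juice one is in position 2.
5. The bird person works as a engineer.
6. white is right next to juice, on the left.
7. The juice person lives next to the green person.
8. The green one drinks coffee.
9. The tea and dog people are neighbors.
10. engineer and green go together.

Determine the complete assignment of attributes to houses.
Solution:

House | Color | Drink | Profession | Pet
----------------------------------------
  1   | white | tea | doctor | fish
  2   | red | juice | lawyer | dog
  3   | green | coffee | engineer | bird
  4   | blue | milk | teacher | cat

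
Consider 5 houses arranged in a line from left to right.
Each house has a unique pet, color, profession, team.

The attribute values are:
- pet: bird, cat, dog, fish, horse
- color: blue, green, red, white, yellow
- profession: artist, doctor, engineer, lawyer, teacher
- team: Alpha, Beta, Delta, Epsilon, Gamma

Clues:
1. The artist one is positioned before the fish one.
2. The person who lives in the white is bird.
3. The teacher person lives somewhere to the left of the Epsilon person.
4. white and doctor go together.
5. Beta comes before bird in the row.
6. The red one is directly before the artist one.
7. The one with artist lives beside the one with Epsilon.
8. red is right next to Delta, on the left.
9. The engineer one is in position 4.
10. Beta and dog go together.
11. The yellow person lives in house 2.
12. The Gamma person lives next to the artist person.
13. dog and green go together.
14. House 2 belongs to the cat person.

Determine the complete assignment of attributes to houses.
Solution:

House | Pet | Color | Profession | Team
---------------------------------------
  1   | horse | red | teacher | Gamma
  2   | cat | yellow | artist | Delta
  3   | fish | blue | lawyer | Epsilon
  4   | dog | green | engineer | Beta
  5   | bird | white | doctor | Alpha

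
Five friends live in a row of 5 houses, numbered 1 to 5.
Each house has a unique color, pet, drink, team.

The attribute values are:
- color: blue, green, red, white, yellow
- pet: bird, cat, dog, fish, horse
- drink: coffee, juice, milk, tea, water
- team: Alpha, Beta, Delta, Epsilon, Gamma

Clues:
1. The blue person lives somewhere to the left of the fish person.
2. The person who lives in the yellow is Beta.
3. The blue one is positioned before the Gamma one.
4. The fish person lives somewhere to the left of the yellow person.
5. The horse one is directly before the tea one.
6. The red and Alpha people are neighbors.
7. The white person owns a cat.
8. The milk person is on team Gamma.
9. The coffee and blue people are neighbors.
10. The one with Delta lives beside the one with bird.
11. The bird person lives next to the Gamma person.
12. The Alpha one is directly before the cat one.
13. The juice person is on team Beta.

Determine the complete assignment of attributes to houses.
Solution:

House | Color | Pet | Drink | Team
----------------------------------
  1   | red | horse | coffee | Delta
  2   | blue | bird | tea | Alpha
  3   | white | cat | milk | Gamma
  4   | green | fish | water | Epsilon
  5   | yellow | dog | juice | Beta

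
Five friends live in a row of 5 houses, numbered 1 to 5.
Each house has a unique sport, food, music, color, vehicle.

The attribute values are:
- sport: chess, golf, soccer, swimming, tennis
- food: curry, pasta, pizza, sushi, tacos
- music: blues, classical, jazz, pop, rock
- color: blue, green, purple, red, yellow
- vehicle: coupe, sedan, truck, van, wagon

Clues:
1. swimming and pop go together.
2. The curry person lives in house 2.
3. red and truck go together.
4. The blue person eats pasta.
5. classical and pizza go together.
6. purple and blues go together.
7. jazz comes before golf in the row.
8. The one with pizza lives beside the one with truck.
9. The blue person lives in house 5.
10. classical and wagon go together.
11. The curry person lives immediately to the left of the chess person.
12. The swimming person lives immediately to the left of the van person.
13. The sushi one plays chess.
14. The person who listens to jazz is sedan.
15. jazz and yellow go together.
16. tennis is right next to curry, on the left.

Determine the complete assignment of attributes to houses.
Solution:

House | Sport | Food | Music | Color | Vehicle
----------------------------------------------
  1   | tennis | pizza | classical | green | wagon
  2   | swimming | curry | pop | red | truck
  3   | chess | sushi | blues | purple | van
  4   | soccer | tacos | jazz | yellow | sedan
  5   | golf | pasta | rock | blue | coupe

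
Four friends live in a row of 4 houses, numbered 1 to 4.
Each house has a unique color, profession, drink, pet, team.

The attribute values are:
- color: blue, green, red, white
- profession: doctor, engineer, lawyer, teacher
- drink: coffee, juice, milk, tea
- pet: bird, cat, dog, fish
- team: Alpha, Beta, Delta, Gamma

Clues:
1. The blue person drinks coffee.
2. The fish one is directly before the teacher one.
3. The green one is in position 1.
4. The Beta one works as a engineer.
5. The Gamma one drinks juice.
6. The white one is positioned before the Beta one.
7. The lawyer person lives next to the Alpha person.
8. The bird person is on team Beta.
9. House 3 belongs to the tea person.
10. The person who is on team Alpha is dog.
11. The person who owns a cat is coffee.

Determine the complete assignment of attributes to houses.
Solution:

House | Color | Profession | Drink | Pet | Team
-----------------------------------------------
  1   | green | lawyer | juice | fish | Gamma
  2   | white | teacher | milk | dog | Alpha
  3   | red | engineer | tea | bird | Beta
  4   | blue | doctor | coffee | cat | Delta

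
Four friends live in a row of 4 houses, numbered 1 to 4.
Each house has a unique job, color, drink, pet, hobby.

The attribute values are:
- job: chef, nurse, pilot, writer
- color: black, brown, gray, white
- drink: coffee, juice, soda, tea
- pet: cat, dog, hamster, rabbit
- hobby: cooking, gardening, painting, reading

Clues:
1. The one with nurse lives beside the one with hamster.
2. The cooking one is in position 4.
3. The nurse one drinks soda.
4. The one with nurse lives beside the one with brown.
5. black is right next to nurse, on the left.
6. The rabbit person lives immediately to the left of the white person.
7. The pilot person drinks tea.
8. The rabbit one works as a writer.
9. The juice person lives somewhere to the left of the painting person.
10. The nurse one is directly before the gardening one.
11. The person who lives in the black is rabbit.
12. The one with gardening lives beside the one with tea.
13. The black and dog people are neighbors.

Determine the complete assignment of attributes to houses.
Solution:

House | Job | Color | Drink | Pet | Hobby
-----------------------------------------
  1   | writer | black | juice | rabbit | reading
  2   | nurse | white | soda | dog | painting
  3   | chef | brown | coffee | hamster | gardening
  4   | pilot | gray | tea | cat | cooking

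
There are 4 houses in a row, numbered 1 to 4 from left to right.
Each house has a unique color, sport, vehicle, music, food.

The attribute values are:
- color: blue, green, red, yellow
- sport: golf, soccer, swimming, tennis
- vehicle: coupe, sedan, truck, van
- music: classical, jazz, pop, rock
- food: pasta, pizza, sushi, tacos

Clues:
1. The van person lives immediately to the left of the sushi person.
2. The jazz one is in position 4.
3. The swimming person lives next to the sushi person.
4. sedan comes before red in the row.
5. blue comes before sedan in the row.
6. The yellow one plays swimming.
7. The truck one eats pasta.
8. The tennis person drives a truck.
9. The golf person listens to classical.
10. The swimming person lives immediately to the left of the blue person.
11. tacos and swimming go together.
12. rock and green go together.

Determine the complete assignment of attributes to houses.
Solution:

House | Color | Sport | Vehicle | Music | Food
----------------------------------------------
  1   | yellow | swimming | van | pop | tacos
  2   | blue | golf | coupe | classical | sushi
  3   | green | soccer | sedan | rock | pizza
  4   | red | tennis | truck | jazz | pasta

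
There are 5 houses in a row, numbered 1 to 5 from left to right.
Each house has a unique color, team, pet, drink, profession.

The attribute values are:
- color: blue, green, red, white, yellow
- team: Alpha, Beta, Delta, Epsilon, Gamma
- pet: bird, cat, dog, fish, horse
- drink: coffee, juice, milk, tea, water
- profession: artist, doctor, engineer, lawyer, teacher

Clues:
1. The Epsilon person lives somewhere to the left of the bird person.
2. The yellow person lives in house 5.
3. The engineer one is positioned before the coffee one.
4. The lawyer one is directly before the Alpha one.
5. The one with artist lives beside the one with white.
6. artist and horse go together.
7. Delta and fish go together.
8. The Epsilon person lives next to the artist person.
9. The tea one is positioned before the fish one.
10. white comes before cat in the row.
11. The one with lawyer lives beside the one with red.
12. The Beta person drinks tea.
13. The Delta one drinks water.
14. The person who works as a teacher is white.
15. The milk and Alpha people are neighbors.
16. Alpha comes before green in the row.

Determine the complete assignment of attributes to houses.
Solution:

House | Color | Team | Pet | Drink | Profession
-----------------------------------------------
  1   | blue | Epsilon | dog | milk | lawyer
  2   | red | Alpha | horse | juice | artist
  3   | white | Beta | bird | tea | teacher
  4   | green | Delta | fish | water | engineer
  5   | yellow | Gamma | cat | coffee | doctor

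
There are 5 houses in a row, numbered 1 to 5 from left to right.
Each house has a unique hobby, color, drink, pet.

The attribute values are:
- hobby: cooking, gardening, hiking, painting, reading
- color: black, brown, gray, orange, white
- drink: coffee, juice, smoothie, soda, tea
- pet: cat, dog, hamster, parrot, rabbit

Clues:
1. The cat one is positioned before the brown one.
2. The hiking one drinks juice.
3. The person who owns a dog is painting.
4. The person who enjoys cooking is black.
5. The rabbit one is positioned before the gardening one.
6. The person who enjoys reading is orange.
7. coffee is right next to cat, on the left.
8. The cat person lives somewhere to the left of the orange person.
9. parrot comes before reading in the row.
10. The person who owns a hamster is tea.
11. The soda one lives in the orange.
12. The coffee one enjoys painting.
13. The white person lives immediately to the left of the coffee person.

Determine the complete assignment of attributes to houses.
Solution:

House | Hobby | Color | Drink | Pet
-----------------------------------
  1   | hiking | white | juice | parrot
  2   | painting | gray | coffee | dog
  3   | cooking | black | smoothie | cat
  4   | reading | orange | soda | rabbit
  5   | gardening | brown | tea | hamster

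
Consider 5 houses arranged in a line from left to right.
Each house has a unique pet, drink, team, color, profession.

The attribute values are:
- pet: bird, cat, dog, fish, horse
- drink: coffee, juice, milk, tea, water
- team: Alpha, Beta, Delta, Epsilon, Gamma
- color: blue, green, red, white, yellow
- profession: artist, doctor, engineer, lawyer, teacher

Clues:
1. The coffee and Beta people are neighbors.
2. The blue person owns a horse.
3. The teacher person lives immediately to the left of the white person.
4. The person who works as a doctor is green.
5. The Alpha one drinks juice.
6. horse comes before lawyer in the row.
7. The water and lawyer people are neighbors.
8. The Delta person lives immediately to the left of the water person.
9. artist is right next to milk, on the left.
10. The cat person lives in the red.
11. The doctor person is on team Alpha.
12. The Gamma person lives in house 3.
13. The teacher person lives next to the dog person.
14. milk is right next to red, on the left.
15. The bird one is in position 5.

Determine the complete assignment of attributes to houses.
Solution:

House | Pet | Drink | Team | Color | Profession
-----------------------------------------------
  1   | horse | coffee | Delta | blue | teacher
  2   | dog | water | Beta | white | artist
  3   | fish | milk | Gamma | yellow | lawyer
  4   | cat | tea | Epsilon | red | engineer
  5   | bird | juice | Alpha | green | doctor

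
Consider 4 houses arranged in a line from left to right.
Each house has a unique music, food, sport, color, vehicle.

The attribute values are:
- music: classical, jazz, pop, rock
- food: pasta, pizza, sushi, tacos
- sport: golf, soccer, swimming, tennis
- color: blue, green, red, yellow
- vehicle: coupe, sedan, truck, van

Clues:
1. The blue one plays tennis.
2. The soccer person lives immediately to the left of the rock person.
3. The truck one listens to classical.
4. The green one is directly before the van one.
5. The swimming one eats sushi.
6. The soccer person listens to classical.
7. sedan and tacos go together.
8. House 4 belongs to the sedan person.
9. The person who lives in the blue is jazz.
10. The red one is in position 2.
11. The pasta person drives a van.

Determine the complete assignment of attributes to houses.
Solution:

House | Music | Food | Sport | Color | Vehicle
----------------------------------------------
  1   | classical | pizza | soccer | green | truck
  2   | rock | pasta | golf | red | van
  3   | pop | sushi | swimming | yellow | coupe
  4   | jazz | tacos | tennis | blue | sedan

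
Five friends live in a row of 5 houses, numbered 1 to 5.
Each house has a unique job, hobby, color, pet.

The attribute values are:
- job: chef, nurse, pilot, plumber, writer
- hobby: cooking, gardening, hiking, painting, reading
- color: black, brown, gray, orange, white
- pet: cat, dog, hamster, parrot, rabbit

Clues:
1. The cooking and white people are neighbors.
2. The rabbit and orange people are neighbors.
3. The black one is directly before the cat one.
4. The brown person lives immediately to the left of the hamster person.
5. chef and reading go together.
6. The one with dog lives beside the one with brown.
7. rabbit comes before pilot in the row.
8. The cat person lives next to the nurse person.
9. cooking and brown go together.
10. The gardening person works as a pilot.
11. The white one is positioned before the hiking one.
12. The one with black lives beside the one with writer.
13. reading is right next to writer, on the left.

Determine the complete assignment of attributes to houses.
Solution:

House | Job | Hobby | Color | Pet
---------------------------------
  1   | chef | reading | black | dog
  2   | writer | cooking | brown | cat
  3   | nurse | painting | white | hamster
  4   | plumber | hiking | gray | rabbit
  5   | pilot | gardening | orange | parrot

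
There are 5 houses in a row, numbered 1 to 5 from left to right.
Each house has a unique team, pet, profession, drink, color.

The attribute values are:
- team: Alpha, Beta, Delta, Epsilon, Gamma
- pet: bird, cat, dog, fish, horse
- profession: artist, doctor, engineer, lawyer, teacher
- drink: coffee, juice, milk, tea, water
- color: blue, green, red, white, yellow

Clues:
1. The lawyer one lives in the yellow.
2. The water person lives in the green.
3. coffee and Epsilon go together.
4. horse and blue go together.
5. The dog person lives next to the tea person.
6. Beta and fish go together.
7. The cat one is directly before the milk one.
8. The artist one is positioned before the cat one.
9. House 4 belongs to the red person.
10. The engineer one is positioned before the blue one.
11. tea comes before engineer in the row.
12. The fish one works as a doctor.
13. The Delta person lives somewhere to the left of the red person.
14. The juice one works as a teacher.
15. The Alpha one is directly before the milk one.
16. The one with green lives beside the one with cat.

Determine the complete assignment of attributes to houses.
Solution:

House | Team | Pet | Profession | Drink | Color
-----------------------------------------------
  1   | Delta | dog | artist | water | green
  2   | Alpha | cat | lawyer | tea | yellow
  3   | Beta | fish | doctor | milk | white
  4   | Epsilon | bird | engineer | coffee | red
  5   | Gamma | horse | teacher | juice | blue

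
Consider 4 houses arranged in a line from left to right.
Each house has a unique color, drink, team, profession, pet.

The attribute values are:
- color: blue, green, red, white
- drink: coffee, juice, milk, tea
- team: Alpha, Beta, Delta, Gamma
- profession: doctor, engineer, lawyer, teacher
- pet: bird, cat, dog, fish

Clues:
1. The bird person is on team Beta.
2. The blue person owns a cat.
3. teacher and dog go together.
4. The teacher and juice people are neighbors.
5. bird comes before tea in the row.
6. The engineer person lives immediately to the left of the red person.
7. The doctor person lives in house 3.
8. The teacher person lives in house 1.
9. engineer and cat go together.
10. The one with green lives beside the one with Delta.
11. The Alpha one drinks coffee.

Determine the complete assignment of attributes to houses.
Solution:

House | Color | Drink | Team | Profession | Pet
-----------------------------------------------
  1   | green | coffee | Alpha | teacher | dog
  2   | blue | juice | Delta | engineer | cat
  3   | red | milk | Beta | doctor | bird
  4   | white | tea | Gamma | lawyer | fish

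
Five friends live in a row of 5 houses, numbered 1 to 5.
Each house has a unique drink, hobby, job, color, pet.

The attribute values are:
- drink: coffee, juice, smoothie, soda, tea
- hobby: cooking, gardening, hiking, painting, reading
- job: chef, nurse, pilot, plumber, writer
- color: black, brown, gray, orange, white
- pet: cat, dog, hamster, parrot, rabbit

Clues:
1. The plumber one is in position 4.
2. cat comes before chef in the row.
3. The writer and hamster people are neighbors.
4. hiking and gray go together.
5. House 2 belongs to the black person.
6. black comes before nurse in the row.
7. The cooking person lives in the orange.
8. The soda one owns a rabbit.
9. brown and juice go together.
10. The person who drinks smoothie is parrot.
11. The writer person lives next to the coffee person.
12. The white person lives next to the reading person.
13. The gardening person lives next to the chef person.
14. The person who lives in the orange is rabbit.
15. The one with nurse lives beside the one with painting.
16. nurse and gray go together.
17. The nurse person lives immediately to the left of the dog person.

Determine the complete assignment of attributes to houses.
Solution:

House | Drink | Hobby | Job | Color | Pet
-----------------------------------------
  1   | tea | gardening | writer | white | cat
  2   | coffee | reading | chef | black | hamster
  3   | smoothie | hiking | nurse | gray | parrot
  4   | juice | painting | plumber | brown | dog
  5   | soda | cooking | pilot | orange | rabbit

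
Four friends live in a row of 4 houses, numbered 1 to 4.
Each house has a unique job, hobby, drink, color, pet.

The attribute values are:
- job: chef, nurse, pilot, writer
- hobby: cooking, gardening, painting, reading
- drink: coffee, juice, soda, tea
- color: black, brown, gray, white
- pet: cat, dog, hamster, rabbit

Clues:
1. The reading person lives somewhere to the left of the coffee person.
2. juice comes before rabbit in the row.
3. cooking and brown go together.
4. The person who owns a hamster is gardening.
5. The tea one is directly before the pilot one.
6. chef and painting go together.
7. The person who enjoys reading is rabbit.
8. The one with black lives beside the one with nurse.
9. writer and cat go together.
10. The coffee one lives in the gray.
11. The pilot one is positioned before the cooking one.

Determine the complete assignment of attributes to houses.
Solution:

House | Job | Hobby | Drink | Color | Pet
-----------------------------------------
  1   | chef | painting | juice | black | dog
  2   | nurse | reading | tea | white | rabbit
  3   | pilot | gardening | coffee | gray | hamster
  4   | writer | cooking | soda | brown | cat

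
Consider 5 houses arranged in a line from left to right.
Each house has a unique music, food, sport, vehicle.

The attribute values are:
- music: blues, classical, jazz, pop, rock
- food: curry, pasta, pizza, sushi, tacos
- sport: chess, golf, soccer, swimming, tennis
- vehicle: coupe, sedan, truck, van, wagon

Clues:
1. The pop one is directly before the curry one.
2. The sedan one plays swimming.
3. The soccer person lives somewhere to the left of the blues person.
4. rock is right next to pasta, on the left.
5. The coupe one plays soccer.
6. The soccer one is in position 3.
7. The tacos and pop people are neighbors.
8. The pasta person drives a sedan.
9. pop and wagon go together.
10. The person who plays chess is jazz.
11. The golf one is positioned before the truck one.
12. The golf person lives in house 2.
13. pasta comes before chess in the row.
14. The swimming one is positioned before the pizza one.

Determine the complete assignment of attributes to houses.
Solution:

House | Music | Food | Sport | Vehicle
--------------------------------------
  1   | classical | tacos | tennis | van
  2   | pop | sushi | golf | wagon
  3   | rock | curry | soccer | coupe
  4   | blues | pasta | swimming | sedan
  5   | jazz | pizza | chess | truck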